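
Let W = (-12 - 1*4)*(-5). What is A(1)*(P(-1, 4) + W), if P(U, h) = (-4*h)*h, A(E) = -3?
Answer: -48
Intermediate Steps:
P(U, h) = -4*h²
W = 80 (W = (-12 - 4)*(-5) = -16*(-5) = 80)
A(1)*(P(-1, 4) + W) = -3*(-4*4² + 80) = -3*(-4*16 + 80) = -3*(-64 + 80) = -3*16 = -48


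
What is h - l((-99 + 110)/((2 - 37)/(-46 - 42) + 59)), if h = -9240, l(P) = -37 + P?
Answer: -48105049/5227 ≈ -9203.2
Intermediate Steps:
h - l((-99 + 110)/((2 - 37)/(-46 - 42) + 59)) = -9240 - (-37 + (-99 + 110)/((2 - 37)/(-46 - 42) + 59)) = -9240 - (-37 + 11/(-35/(-88) + 59)) = -9240 - (-37 + 11/(-35*(-1/88) + 59)) = -9240 - (-37 + 11/(35/88 + 59)) = -9240 - (-37 + 11/(5227/88)) = -9240 - (-37 + 11*(88/5227)) = -9240 - (-37 + 968/5227) = -9240 - 1*(-192431/5227) = -9240 + 192431/5227 = -48105049/5227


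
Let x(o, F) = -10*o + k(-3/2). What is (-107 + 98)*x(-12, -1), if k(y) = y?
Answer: -2133/2 ≈ -1066.5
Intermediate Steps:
x(o, F) = -3/2 - 10*o (x(o, F) = -10*o - 3/2 = -3/2 - 10*o)
(-107 + 98)*x(-12, -1) = (-107 + 98)*(-3/2 - 10*(-12)) = -9*(-3/2 + 120) = -9*237/2 = -2133/2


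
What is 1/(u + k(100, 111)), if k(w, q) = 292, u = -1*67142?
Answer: -1/66850 ≈ -1.4959e-5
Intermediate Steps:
u = -67142
1/(u + k(100, 111)) = 1/(-67142 + 292) = 1/(-66850) = -1/66850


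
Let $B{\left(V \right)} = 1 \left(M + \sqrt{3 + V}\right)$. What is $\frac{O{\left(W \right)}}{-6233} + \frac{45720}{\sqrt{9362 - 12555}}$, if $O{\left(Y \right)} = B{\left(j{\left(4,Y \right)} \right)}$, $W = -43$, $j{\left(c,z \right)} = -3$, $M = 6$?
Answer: $- \frac{6}{6233} - \frac{45720 i \sqrt{3193}}{3193} \approx -0.00096262 - 809.11 i$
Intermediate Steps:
$B{\left(V \right)} = 6 + \sqrt{3 + V}$ ($B{\left(V \right)} = 1 \left(6 + \sqrt{3 + V}\right) = 6 + \sqrt{3 + V}$)
$O{\left(Y \right)} = 6$ ($O{\left(Y \right)} = 6 + \sqrt{3 - 3} = 6 + \sqrt{0} = 6 + 0 = 6$)
$\frac{O{\left(W \right)}}{-6233} + \frac{45720}{\sqrt{9362 - 12555}} = \frac{6}{-6233} + \frac{45720}{\sqrt{9362 - 12555}} = 6 \left(- \frac{1}{6233}\right) + \frac{45720}{\sqrt{-3193}} = - \frac{6}{6233} + \frac{45720}{i \sqrt{3193}} = - \frac{6}{6233} + 45720 \left(- \frac{i \sqrt{3193}}{3193}\right) = - \frac{6}{6233} - \frac{45720 i \sqrt{3193}}{3193}$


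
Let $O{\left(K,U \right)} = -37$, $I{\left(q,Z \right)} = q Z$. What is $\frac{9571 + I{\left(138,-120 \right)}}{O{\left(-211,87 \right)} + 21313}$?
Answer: $- \frac{6989}{21276} \approx -0.32849$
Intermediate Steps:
$I{\left(q,Z \right)} = Z q$
$\frac{9571 + I{\left(138,-120 \right)}}{O{\left(-211,87 \right)} + 21313} = \frac{9571 - 16560}{-37 + 21313} = \frac{9571 - 16560}{21276} = \left(-6989\right) \frac{1}{21276} = - \frac{6989}{21276}$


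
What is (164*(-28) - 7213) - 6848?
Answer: -18653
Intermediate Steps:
(164*(-28) - 7213) - 6848 = (-4592 - 7213) - 6848 = -11805 - 6848 = -18653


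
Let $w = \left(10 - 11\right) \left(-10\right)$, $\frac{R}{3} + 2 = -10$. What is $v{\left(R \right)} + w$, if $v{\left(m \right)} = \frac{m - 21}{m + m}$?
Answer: $\frac{259}{24} \approx 10.792$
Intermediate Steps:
$R = -36$ ($R = -6 + 3 \left(-10\right) = -6 - 30 = -36$)
$v{\left(m \right)} = \frac{-21 + m}{2 m}$
$w = 10$ ($w = \left(-1\right) \left(-10\right) = 10$)
$v{\left(R \right)} + w = \frac{-21 - 36}{2 \left(-36\right)} + 10 = \frac{1}{2} \left(- \frac{1}{36}\right) \left(-57\right) + 10 = \frac{19}{24} + 10 = \frac{259}{24}$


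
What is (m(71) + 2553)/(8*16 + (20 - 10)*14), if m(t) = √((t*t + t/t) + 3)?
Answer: 2553/268 + √5045/268 ≈ 9.7912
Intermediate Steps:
m(t) = √(4 + t²) (m(t) = √((t² + 1) + 3) = √((1 + t²) + 3) = √(4 + t²))
(m(71) + 2553)/(8*16 + (20 - 10)*14) = (√(4 + 71²) + 2553)/(8*16 + (20 - 10)*14) = (√(4 + 5041) + 2553)/(128 + 10*14) = (√5045 + 2553)/(128 + 140) = (2553 + √5045)/268 = (2553 + √5045)*(1/268) = 2553/268 + √5045/268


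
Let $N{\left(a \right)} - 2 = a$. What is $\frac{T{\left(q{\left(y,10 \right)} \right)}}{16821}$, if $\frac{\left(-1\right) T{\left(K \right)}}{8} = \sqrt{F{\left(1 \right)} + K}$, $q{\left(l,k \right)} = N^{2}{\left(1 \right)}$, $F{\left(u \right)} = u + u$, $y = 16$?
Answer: $- \frac{8 \sqrt{11}}{16821} \approx -0.0015774$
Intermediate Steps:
$N{\left(a \right)} = 2 + a$
$F{\left(u \right)} = 2 u$
$q{\left(l,k \right)} = 9$ ($q{\left(l,k \right)} = \left(2 + 1\right)^{2} = 3^{2} = 9$)
$T{\left(K \right)} = - 8 \sqrt{2 + K}$ ($T{\left(K \right)} = - 8 \sqrt{2 \cdot 1 + K} = - 8 \sqrt{2 + K}$)
$\frac{T{\left(q{\left(y,10 \right)} \right)}}{16821} = \frac{\left(-8\right) \sqrt{2 + 9}}{16821} = - 8 \sqrt{11} \cdot \frac{1}{16821} = - \frac{8 \sqrt{11}}{16821}$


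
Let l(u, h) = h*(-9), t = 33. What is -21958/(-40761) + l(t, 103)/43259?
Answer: 912095675/1763280099 ≈ 0.51727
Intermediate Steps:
l(u, h) = -9*h
-21958/(-40761) + l(t, 103)/43259 = -21958/(-40761) - 9*103/43259 = -21958*(-1/40761) - 927*1/43259 = 21958/40761 - 927/43259 = 912095675/1763280099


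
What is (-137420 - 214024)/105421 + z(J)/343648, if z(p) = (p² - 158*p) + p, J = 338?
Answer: -57161790887/18113857904 ≈ -3.1557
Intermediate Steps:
z(p) = p² - 157*p
(-137420 - 214024)/105421 + z(J)/343648 = (-137420 - 214024)/105421 + (338*(-157 + 338))/343648 = -351444*1/105421 + (338*181)*(1/343648) = -351444/105421 + 61178*(1/343648) = -351444/105421 + 30589/171824 = -57161790887/18113857904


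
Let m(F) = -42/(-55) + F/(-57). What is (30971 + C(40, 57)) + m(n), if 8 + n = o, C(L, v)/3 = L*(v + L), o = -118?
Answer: 44531603/1045 ≈ 42614.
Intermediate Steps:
C(L, v) = 3*L*(L + v) (C(L, v) = 3*(L*(v + L)) = 3*(L*(L + v)) = 3*L*(L + v))
n = -126 (n = -8 - 118 = -126)
m(F) = 42/55 - F/57 (m(F) = -42*(-1/55) + F*(-1/57) = 42/55 - F/57)
(30971 + C(40, 57)) + m(n) = (30971 + 3*40*(40 + 57)) + (42/55 - 1/57*(-126)) = (30971 + 3*40*97) + (42/55 + 42/19) = (30971 + 11640) + 3108/1045 = 42611 + 3108/1045 = 44531603/1045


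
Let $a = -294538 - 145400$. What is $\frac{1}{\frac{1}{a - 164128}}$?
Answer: $-604066$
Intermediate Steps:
$a = -439938$ ($a = -294538 - 145400 = -439938$)
$\frac{1}{\frac{1}{a - 164128}} = \frac{1}{\frac{1}{-439938 - 164128}} = \frac{1}{\frac{1}{-604066}} = \frac{1}{- \frac{1}{604066}} = -604066$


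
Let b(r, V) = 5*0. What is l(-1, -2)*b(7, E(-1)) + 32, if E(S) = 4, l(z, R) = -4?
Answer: 32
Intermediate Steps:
b(r, V) = 0
l(-1, -2)*b(7, E(-1)) + 32 = -4*0 + 32 = 0 + 32 = 32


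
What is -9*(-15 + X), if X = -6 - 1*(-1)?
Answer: 180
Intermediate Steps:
X = -5 (X = -6 + 1 = -5)
-9*(-15 + X) = -9*(-15 - 5) = -9*(-20) = 180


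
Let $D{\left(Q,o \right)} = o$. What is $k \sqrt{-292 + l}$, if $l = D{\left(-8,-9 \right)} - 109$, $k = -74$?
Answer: $- 74 i \sqrt{410} \approx - 1498.4 i$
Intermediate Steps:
$l = -118$ ($l = -9 - 109 = -118$)
$k \sqrt{-292 + l} = - 74 \sqrt{-292 - 118} = - 74 \sqrt{-410} = - 74 i \sqrt{410}$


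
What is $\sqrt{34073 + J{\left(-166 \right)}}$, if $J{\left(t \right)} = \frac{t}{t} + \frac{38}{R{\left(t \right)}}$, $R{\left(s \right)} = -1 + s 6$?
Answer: $\frac{2 \sqrt{8467456195}}{997} \approx 184.59$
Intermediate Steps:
$R{\left(s \right)} = -1 + 6 s$
$J{\left(t \right)} = 1 + \frac{38}{-1 + 6 t}$ ($J{\left(t \right)} = \frac{t}{t} + \frac{38}{-1 + 6 t} = 1 + \frac{38}{-1 + 6 t}$)
$\sqrt{34073 + J{\left(-166 \right)}} = \sqrt{34073 + \frac{37 + 6 \left(-166\right)}{-1 + 6 \left(-166\right)}} = \sqrt{34073 + \frac{37 - 996}{-1 - 996}} = \sqrt{34073 + \frac{1}{-997} \left(-959\right)} = \sqrt{34073 - - \frac{959}{997}} = \sqrt{34073 + \frac{959}{997}} = \sqrt{\frac{33971740}{997}} = \frac{2 \sqrt{8467456195}}{997}$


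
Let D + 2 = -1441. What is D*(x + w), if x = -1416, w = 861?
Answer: 800865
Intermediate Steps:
D = -1443 (D = -2 - 1441 = -1443)
D*(x + w) = -1443*(-1416 + 861) = -1443*(-555) = 800865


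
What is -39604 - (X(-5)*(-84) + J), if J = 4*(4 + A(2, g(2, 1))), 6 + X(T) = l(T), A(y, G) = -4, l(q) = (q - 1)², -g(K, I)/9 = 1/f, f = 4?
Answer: -37084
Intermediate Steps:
g(K, I) = -9/4
l(q) = (-1 + q)²
X(T) = -6 + (-1 + T)²
J = 0 (J = 4*(4 - 4) = 4*0 = 0)
-39604 - (X(-5)*(-84) + J) = -39604 - ((-6 + (-1 - 5)²)*(-84) + 0) = -39604 - ((-6 + (-6)²)*(-84) + 0) = -39604 - ((-6 + 36)*(-84) + 0) = -39604 - (30*(-84) + 0) = -39604 - (-2520 + 0) = -39604 - 1*(-2520) = -39604 + 2520 = -37084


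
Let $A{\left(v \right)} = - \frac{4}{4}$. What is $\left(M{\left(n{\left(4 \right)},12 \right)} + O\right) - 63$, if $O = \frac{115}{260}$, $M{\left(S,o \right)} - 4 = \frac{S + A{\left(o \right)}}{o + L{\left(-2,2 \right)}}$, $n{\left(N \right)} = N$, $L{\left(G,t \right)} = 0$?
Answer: $- \frac{758}{13} \approx -58.308$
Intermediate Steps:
$A{\left(v \right)} = -1$ ($A{\left(v \right)} = \left(-4\right) \frac{1}{4} = -1$)
$M{\left(S,o \right)} = 4 + \frac{-1 + S}{o}$ ($M{\left(S,o \right)} = 4 + \frac{S - 1}{o + 0} = 4 + \frac{-1 + S}{o}$)
$O = \frac{23}{52}$ ($O = 115 \cdot \frac{1}{260} = \frac{23}{52} \approx 0.44231$)
$\left(M{\left(n{\left(4 \right)},12 \right)} + O\right) - 63 = \left(\frac{-1 + 4 + 4 \cdot 12}{12} + \frac{23}{52}\right) - 63 = \left(\frac{-1 + 4 + 48}{12} + \frac{23}{52}\right) - 63 = \left(\frac{1}{12} \cdot 51 + \frac{23}{52}\right) - 63 = \left(\frac{17}{4} + \frac{23}{52}\right) - 63 = \frac{61}{13} - 63 = - \frac{758}{13}$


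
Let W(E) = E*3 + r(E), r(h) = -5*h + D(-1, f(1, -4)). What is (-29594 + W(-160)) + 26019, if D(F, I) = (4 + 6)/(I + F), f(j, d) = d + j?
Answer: -6515/2 ≈ -3257.5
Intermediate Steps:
D(F, I) = 10/(F + I)
r(h) = -5/2 - 5*h (r(h) = -5*h + 10/(-1 + (-4 + 1)) = -5*h + 10/(-1 - 3) = -5*h + 10/(-4) = -5*h + 10*(-¼) = -5*h - 5/2 = -5/2 - 5*h)
W(E) = -5/2 - 2*E (W(E) = E*3 + (-5/2 - 5*E) = 3*E + (-5/2 - 5*E) = -5/2 - 2*E)
(-29594 + W(-160)) + 26019 = (-29594 + (-5/2 - 2*(-160))) + 26019 = (-29594 + (-5/2 + 320)) + 26019 = (-29594 + 635/2) + 26019 = -58553/2 + 26019 = -6515/2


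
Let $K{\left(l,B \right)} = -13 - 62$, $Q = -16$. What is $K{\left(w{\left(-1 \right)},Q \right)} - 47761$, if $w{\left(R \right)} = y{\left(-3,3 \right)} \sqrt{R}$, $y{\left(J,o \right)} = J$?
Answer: $-47836$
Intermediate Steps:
$w{\left(R \right)} = - 3 \sqrt{R}$
$K{\left(l,B \right)} = -75$
$K{\left(w{\left(-1 \right)},Q \right)} - 47761 = -75 - 47761 = -47836$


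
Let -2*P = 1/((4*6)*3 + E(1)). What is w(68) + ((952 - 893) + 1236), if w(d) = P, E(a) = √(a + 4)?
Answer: 6706769/5179 + √5/10358 ≈ 1295.0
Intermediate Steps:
E(a) = √(4 + a)
P = -1/(2*(72 + √5)) (P = -1/(2*((4*6)*3 + √(4 + 1))) = -1/(2*(24*3 + √5)) = -1/(2*(72 + √5)) ≈ -0.0067353)
w(d) = -36/5179 + √5/10358
w(68) + ((952 - 893) + 1236) = (-36/5179 + √5/10358) + ((952 - 893) + 1236) = (-36/5179 + √5/10358) + (59 + 1236) = (-36/5179 + √5/10358) + 1295 = 6706769/5179 + √5/10358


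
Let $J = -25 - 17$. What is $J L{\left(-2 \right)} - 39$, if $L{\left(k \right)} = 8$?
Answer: $-375$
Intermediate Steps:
$J = -42$ ($J = -25 - 17 = -42$)
$J L{\left(-2 \right)} - 39 = \left(-42\right) 8 - 39 = -336 - 39 = -375$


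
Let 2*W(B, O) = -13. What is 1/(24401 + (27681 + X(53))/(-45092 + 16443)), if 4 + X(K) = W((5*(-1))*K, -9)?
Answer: 57298/1398073157 ≈ 4.0984e-5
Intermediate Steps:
W(B, O) = -13/2 (W(B, O) = (½)*(-13) = -13/2)
X(K) = -21/2 (X(K) = -4 - 13/2 = -21/2)
1/(24401 + (27681 + X(53))/(-45092 + 16443)) = 1/(24401 + (27681 - 21/2)/(-45092 + 16443)) = 1/(24401 + (55341/2)/(-28649)) = 1/(24401 + (55341/2)*(-1/28649)) = 1/(24401 - 55341/57298) = 1/(1398073157/57298) = 57298/1398073157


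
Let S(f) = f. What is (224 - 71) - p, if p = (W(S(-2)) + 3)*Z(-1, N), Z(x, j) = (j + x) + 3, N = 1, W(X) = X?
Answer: 150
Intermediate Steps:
Z(x, j) = 3 + j + x
p = 3 (p = (-2 + 3)*(3 + 1 - 1) = 1*3 = 3)
(224 - 71) - p = (224 - 71) - 1*3 = 153 - 3 = 150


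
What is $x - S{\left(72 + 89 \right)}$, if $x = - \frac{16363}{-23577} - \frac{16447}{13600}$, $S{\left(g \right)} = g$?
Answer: $- \frac{51789433319}{320647200} \approx -161.52$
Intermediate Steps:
$x = - \frac{165234119}{320647200}$ ($x = \left(-16363\right) \left(- \frac{1}{23577}\right) - \frac{16447}{13600} = \frac{16363}{23577} - \frac{16447}{13600} = - \frac{165234119}{320647200} \approx -0.51531$)
$x - S{\left(72 + 89 \right)} = - \frac{165234119}{320647200} - \left(72 + 89\right) = - \frac{165234119}{320647200} - 161 = - \frac{51789433319}{320647200}$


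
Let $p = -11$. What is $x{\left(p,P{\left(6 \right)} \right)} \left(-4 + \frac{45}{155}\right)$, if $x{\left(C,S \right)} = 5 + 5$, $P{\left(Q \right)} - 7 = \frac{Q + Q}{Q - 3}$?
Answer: $- \frac{1150}{31} \approx -37.097$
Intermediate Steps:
$P{\left(Q \right)} = 7 + \frac{2 Q}{-3 + Q}$ ($P{\left(Q \right)} = 7 + \frac{Q + Q}{Q - 3} = 7 + \frac{2 Q}{-3 + Q}$)
$x{\left(C,S \right)} = 10$
$x{\left(p,P{\left(6 \right)} \right)} \left(-4 + \frac{45}{155}\right) = 10 \left(-4 + \frac{45}{155}\right) = 10 \left(-4 + 45 \cdot \frac{1}{155}\right) = 10 \left(-4 + \frac{9}{31}\right) = 10 \left(- \frac{115}{31}\right) = - \frac{1150}{31}$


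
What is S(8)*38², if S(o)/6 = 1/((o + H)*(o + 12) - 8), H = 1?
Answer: 2166/43 ≈ 50.372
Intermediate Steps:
S(o) = 6/(-8 + (1 + o)*(12 + o)) (S(o) = 6/((o + 1)*(o + 12) - 8) = 6/((1 + o)*(12 + o) - 8) = 6/(-8 + (1 + o)*(12 + o)))
S(8)*38² = (6/(4 + 8² + 13*8))*38² = (6/(4 + 64 + 104))*1444 = (6/172)*1444 = (6*(1/172))*1444 = (3/86)*1444 = 2166/43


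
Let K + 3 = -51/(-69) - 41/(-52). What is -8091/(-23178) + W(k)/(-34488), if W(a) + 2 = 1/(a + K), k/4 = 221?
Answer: 8182749998539/23436941695572 ≈ 0.34914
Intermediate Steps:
k = 884 (k = 4*221 = 884)
K = -1761/1196 (K = -3 + (-51/(-69) - 41/(-52)) = -3 + (-51*(-1/69) - 41*(-1/52)) = -3 + (17/23 + 41/52) = -3 + 1827/1196 = -1761/1196 ≈ -1.4724)
W(a) = -2 + 1/(-1761/1196 + a) (W(a) = -2 + 1/(a - 1761/1196) = -2 + 1/(-1761/1196 + a))
-8091/(-23178) + W(k)/(-34488) = -8091/(-23178) + (2*(2359 - 1196*884)/(-1761 + 1196*884))/(-34488) = -8091*(-1/23178) + (2*(2359 - 1057264)/(-1761 + 1057264))*(-1/34488) = 2697/7726 + (2*(-1054905)/1055503)*(-1/34488) = 2697/7726 + (2*(1/1055503)*(-1054905))*(-1/34488) = 2697/7726 - 2109810/1055503*(-1/34488) = 2697/7726 + 351635/6067031244 = 8182749998539/23436941695572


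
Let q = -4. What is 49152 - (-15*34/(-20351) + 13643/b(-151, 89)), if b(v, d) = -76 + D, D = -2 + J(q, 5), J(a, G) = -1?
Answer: 79300704211/1607729 ≈ 49325.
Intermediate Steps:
D = -3 (D = -2 - 1 = -3)
b(v, d) = -79 (b(v, d) = -76 - 3 = -79)
49152 - (-15*34/(-20351) + 13643/b(-151, 89)) = 49152 - (-15*34/(-20351) + 13643/(-79)) = 49152 - (-510*(-1/20351) + 13643*(-1/79)) = 49152 - (510/20351 - 13643/79) = 49152 - 1*(-277608403/1607729) = 49152 + 277608403/1607729 = 79300704211/1607729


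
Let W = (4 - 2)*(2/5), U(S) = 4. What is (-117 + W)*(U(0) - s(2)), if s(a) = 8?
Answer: 2324/5 ≈ 464.80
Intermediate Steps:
W = ⅘ (W = 2*(2*(⅕)) = 2*(⅖) = ⅘ ≈ 0.80000)
(-117 + W)*(U(0) - s(2)) = (-117 + ⅘)*(4 - 1*8) = -581*(4 - 8)/5 = -581/5*(-4) = 2324/5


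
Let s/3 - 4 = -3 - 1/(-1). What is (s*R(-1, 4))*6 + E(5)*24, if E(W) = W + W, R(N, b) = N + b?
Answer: 348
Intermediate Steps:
E(W) = 2*W
s = 6 (s = 12 + 3*(-3 - 1/(-1)) = 12 + 3*(-3 - 1*(-1)) = 12 + 3*(-3 + 1) = 12 + 3*(-2) = 12 - 6 = 6)
(s*R(-1, 4))*6 + E(5)*24 = (6*(-1 + 4))*6 + (2*5)*24 = (6*3)*6 + 10*24 = 18*6 + 240 = 108 + 240 = 348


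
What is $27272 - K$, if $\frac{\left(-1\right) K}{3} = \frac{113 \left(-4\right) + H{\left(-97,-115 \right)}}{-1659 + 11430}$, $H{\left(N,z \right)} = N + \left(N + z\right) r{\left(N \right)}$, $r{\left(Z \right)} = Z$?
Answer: $\frac{88844919}{3257} \approx 27278.0$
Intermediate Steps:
$H{\left(N,z \right)} = N + N \left(N + z\right)$ ($H{\left(N,z \right)} = N + \left(N + z\right) N = N + N \left(N + z\right)$)
$K = - \frac{20015}{3257}$ ($K = - 3 \frac{113 \left(-4\right) - 97 \left(1 - 97 - 115\right)}{-1659 + 11430} = - 3 \frac{-452 - -20467}{9771} = - 3 \left(-452 + 20467\right) \frac{1}{9771} = - 3 \cdot 20015 \cdot \frac{1}{9771} = \left(-3\right) \frac{20015}{9771} = - \frac{20015}{3257} \approx -6.1452$)
$27272 - K = 27272 - - \frac{20015}{3257} = 27272 + \frac{20015}{3257} = \frac{88844919}{3257}$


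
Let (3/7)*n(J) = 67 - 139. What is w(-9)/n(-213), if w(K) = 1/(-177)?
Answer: 1/29736 ≈ 3.3629e-5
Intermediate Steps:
n(J) = -168 (n(J) = 7*(67 - 139)/3 = (7/3)*(-72) = -168)
w(K) = -1/177
w(-9)/n(-213) = -1/177/(-168) = -1/177*(-1/168) = 1/29736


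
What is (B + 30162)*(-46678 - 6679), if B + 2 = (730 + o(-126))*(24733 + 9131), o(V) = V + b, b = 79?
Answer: -1235709276104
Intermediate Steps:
o(V) = 79 + V (o(V) = V + 79 = 79 + V)
B = 23129110 (B = -2 + (730 + (79 - 126))*(24733 + 9131) = -2 + (730 - 47)*33864 = -2 + 683*33864 = -2 + 23129112 = 23129110)
(B + 30162)*(-46678 - 6679) = (23129110 + 30162)*(-46678 - 6679) = 23159272*(-53357) = -1235709276104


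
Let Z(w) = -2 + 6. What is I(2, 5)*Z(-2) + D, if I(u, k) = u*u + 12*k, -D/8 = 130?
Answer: -784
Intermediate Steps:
D = -1040 (D = -8*130 = -1040)
I(u, k) = u² + 12*k
Z(w) = 4
I(2, 5)*Z(-2) + D = (2² + 12*5)*4 - 1040 = (4 + 60)*4 - 1040 = 64*4 - 1040 = 256 - 1040 = -784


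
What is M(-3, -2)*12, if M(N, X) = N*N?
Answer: 108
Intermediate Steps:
M(N, X) = N**2
M(-3, -2)*12 = (-3)**2*12 = 9*12 = 108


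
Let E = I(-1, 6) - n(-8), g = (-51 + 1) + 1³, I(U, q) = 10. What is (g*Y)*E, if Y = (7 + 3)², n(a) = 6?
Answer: -19600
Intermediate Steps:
g = -49 (g = -50 + 1 = -49)
Y = 100 (Y = 10² = 100)
E = 4 (E = 10 - 1*6 = 10 - 6 = 4)
(g*Y)*E = -49*100*4 = -4900*4 = -19600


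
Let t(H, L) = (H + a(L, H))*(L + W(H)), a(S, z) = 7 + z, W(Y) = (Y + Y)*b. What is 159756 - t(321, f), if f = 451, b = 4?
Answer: -1799575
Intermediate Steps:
W(Y) = 8*Y (W(Y) = (Y + Y)*4 = (2*Y)*4 = 8*Y)
t(H, L) = (7 + 2*H)*(L + 8*H) (t(H, L) = (H + (7 + H))*(L + 8*H) = (7 + 2*H)*(L + 8*H))
159756 - t(321, f) = 159756 - (7*451 + 16*321**2 + 56*321 + 2*321*451) = 159756 - (3157 + 16*103041 + 17976 + 289542) = 159756 - (3157 + 1648656 + 17976 + 289542) = 159756 - 1*1959331 = 159756 - 1959331 = -1799575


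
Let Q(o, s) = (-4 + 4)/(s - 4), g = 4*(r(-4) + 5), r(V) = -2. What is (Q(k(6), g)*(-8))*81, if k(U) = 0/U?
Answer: 0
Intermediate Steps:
k(U) = 0
g = 12 (g = 4*(-2 + 5) = 4*3 = 12)
Q(o, s) = 0 (Q(o, s) = 0/(-4 + s) = 0)
(Q(k(6), g)*(-8))*81 = (0*(-8))*81 = 0*81 = 0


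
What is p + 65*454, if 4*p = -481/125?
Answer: 14754519/500 ≈ 29509.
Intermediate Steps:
p = -481/500 (p = (-481/125)/4 = (-481*1/125)/4 = (1/4)*(-481/125) = -481/500 ≈ -0.96200)
p + 65*454 = -481/500 + 65*454 = -481/500 + 29510 = 14754519/500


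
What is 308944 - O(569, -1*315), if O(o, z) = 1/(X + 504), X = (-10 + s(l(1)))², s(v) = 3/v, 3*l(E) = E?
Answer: 156016719/505 ≈ 3.0894e+5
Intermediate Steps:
l(E) = E/3
X = 1 (X = (-10 + 3/(((⅓)*1)))² = (-10 + 3/(⅓))² = (-10 + 3*3)² = (-10 + 9)² = (-1)² = 1)
O(o, z) = 1/505 (O(o, z) = 1/(1 + 504) = 1/505)
308944 - O(569, -1*315) = 308944 - 1*1/505 = 308944 - 1/505 = 156016719/505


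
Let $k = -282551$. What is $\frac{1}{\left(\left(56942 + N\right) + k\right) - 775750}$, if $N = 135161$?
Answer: $- \frac{1}{866198} \approx -1.1545 \cdot 10^{-6}$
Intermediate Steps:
$\frac{1}{\left(\left(56942 + N\right) + k\right) - 775750} = \frac{1}{\left(\left(56942 + 135161\right) - 282551\right) - 775750} = \frac{1}{\left(192103 - 282551\right) - 775750} = \frac{1}{-90448 - 775750} = \frac{1}{-866198} = - \frac{1}{866198}$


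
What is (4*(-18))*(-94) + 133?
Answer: 6901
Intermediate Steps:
(4*(-18))*(-94) + 133 = -72*(-94) + 133 = 6768 + 133 = 6901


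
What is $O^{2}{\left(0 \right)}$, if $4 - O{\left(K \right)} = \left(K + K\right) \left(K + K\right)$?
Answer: $16$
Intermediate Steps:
$O{\left(K \right)} = 4 - 4 K^{2}$ ($O{\left(K \right)} = 4 - \left(K + K\right) \left(K + K\right) = 4 - 2 K 2 K = 4 - 4 K^{2}$)
$O^{2}{\left(0 \right)} = \left(4 - 4 \cdot 0^{2}\right)^{2} = \left(4 - 0\right)^{2} = \left(4 + 0\right)^{2} = 4^{2} = 16$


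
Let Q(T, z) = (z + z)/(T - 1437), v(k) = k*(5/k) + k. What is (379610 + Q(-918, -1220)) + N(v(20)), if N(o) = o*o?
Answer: 179091173/471 ≈ 3.8024e+5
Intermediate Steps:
v(k) = 5 + k
Q(T, z) = 2*z/(-1437 + T) (Q(T, z) = (2*z)/(-1437 + T) = 2*z/(-1437 + T))
N(o) = o²
(379610 + Q(-918, -1220)) + N(v(20)) = (379610 + 2*(-1220)/(-1437 - 918)) + (5 + 20)² = (379610 + 2*(-1220)/(-2355)) + 25² = (379610 + 2*(-1220)*(-1/2355)) + 625 = (379610 + 488/471) + 625 = 178796798/471 + 625 = 179091173/471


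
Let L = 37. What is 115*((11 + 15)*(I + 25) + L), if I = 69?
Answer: 285315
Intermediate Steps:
115*((11 + 15)*(I + 25) + L) = 115*((11 + 15)*(69 + 25) + 37) = 115*(26*94 + 37) = 115*(2444 + 37) = 115*2481 = 285315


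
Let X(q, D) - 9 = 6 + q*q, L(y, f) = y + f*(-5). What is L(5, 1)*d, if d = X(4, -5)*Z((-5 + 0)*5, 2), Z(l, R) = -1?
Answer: 0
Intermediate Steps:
L(y, f) = y - 5*f
X(q, D) = 15 + q² (X(q, D) = 9 + (6 + q*q) = 9 + (6 + q²) = 15 + q²)
d = -31 (d = (15 + 4²)*(-1) = (15 + 16)*(-1) = 31*(-1) = -31)
L(5, 1)*d = (5 - 5*1)*(-31) = (5 - 5)*(-31) = 0*(-31) = 0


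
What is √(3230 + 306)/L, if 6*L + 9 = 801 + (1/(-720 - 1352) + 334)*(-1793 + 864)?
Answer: -49728*√221/641270639 ≈ -0.0011528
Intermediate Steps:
L = -641270639/12432 (L = -3/2 + (801 + (1/(-720 - 1352) + 334)*(-1793 + 864))/6 = -3/2 + (801 + (1/(-2072) + 334)*(-929))/6 = -3/2 + (801 + (-1/2072 + 334)*(-929))/6 = -3/2 + (801 + (692047/2072)*(-929))/6 = -3/2 + (801 - 642911663/2072)/6 = -3/2 + (⅙)*(-641251991/2072) = -3/2 - 641251991/12432 = -641270639/12432 ≈ -51582.)
√(3230 + 306)/L = √(3230 + 306)/(-641270639/12432) = √3536*(-12432/641270639) = (4*√221)*(-12432/641270639) = -49728*√221/641270639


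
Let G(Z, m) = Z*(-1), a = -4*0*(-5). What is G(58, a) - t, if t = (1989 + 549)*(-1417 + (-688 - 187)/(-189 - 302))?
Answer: 1763556658/491 ≈ 3.5918e+6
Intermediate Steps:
a = 0 (a = 0*(-5) = 0)
G(Z, m) = -Z
t = -1763585136/491 (t = 2538*(-1417 - 875/(-491)) = 2538*(-1417 - 875*(-1/491)) = 2538*(-1417 + 875/491) = 2538*(-694872/491) = -1763585136/491 ≈ -3.5918e+6)
G(58, a) - t = -1*58 - 1*(-1763585136/491) = -58 + 1763585136/491 = 1763556658/491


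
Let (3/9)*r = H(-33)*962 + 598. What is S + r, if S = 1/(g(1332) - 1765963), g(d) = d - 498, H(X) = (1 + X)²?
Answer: 5219588830481/1765129 ≈ 2.9571e+6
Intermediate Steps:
g(d) = -498 + d
S = -1/1765129 (S = 1/((-498 + 1332) - 1765963) = 1/(834 - 1765963) = 1/(-1765129) = -1/1765129 ≈ -5.6653e-7)
r = 2957058 (r = 3*((1 - 33)²*962 + 598) = 3*((-32)²*962 + 598) = 3*(1024*962 + 598) = 3*(985088 + 598) = 3*985686 = 2957058)
S + r = -1/1765129 + 2957058 = 5219588830481/1765129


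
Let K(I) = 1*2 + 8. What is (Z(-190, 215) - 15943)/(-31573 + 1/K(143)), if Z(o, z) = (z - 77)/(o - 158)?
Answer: 1541195/3052047 ≈ 0.50497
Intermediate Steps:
K(I) = 10 (K(I) = 2 + 8 = 10)
Z(o, z) = (-77 + z)/(-158 + o)
(Z(-190, 215) - 15943)/(-31573 + 1/K(143)) = ((-77 + 215)/(-158 - 190) - 15943)/(-31573 + 1/10) = (138/(-348) - 15943)/(-31573 + ⅒) = (-1/348*138 - 15943)/(-315729/10) = (-23/58 - 15943)*(-10/315729) = -924717/58*(-10/315729) = 1541195/3052047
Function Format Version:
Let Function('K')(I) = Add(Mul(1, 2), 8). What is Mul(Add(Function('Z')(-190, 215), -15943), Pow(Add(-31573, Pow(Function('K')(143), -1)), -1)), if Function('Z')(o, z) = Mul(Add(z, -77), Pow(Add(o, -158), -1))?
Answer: Rational(1541195, 3052047) ≈ 0.50497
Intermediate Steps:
Function('K')(I) = 10 (Function('K')(I) = Add(2, 8) = 10)
Function('Z')(o, z) = Mul(Pow(Add(-158, o), -1), Add(-77, z)) (Function('Z')(o, z) = Mul(Add(-77, z), Pow(Add(-158, o), -1)) = Mul(Pow(Add(-158, o), -1), Add(-77, z)))
Mul(Add(Function('Z')(-190, 215), -15943), Pow(Add(-31573, Pow(Function('K')(143), -1)), -1)) = Mul(Add(Mul(Pow(Add(-158, -190), -1), Add(-77, 215)), -15943), Pow(Add(-31573, Pow(10, -1)), -1)) = Mul(Add(Mul(Pow(-348, -1), 138), -15943), Pow(Add(-31573, Rational(1, 10)), -1)) = Mul(Add(Mul(Rational(-1, 348), 138), -15943), Pow(Rational(-315729, 10), -1)) = Mul(Add(Rational(-23, 58), -15943), Rational(-10, 315729)) = Mul(Rational(-924717, 58), Rational(-10, 315729)) = Rational(1541195, 3052047)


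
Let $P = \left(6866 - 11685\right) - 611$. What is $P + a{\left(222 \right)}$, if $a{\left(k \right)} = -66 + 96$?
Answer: $-5400$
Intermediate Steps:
$a{\left(k \right)} = 30$
$P = -5430$ ($P = -4819 - 611 = -5430$)
$P + a{\left(222 \right)} = -5430 + 30 = -5400$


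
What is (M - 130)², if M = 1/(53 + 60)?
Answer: 215766721/12769 ≈ 16898.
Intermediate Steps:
M = 1/113 ≈ 0.0088496
(M - 130)² = (1/113 - 130)² = (-14689/113)² = 215766721/12769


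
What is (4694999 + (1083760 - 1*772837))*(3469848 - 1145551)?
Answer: 11635249486834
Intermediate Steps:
(4694999 + (1083760 - 1*772837))*(3469848 - 1145551) = (4694999 + (1083760 - 772837))*2324297 = (4694999 + 310923)*2324297 = 5005922*2324297 = 11635249486834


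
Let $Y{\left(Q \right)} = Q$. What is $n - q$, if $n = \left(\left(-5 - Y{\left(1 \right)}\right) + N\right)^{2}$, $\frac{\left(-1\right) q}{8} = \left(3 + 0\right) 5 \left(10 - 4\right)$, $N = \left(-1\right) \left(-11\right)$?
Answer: $745$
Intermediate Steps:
$N = 11$
$q = -720$ ($q = - 8 \left(3 + 0\right) 5 \left(10 - 4\right) = - 8 \cdot 3 \cdot 5 \cdot 6 = - 8 \cdot 15 \cdot 6 = \left(-8\right) 90 = -720$)
$n = 25$ ($n = \left(\left(-5 - 1\right) + 11\right)^{2} = \left(-6 + 11\right)^{2} = 5^{2} = 25$)
$n - q = 25 - -720 = 25 + 720 = 745$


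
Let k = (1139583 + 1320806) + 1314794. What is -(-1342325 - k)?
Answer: 5117508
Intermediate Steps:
k = 3775183 (k = 2460389 + 1314794 = 3775183)
-(-1342325 - k) = -(-1342325 - 1*3775183) = -(-1342325 - 3775183) = -1*(-5117508) = 5117508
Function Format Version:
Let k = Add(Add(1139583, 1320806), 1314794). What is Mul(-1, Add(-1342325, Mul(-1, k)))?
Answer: 5117508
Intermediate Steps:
k = 3775183 (k = Add(2460389, 1314794) = 3775183)
Mul(-1, Add(-1342325, Mul(-1, k))) = Mul(-1, Add(-1342325, Mul(-1, 3775183))) = Mul(-1, Add(-1342325, -3775183)) = Mul(-1, -5117508) = 5117508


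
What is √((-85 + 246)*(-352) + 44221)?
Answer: I*√12451 ≈ 111.58*I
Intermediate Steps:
√((-85 + 246)*(-352) + 44221) = √(161*(-352) + 44221) = √(-56672 + 44221) = √(-12451) = I*√12451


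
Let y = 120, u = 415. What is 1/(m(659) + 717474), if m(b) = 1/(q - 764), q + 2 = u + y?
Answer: 231/165736493 ≈ 1.3938e-6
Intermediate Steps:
q = 533 (q = -2 + (415 + 120) = -2 + 535 = 533)
m(b) = -1/231 (m(b) = 1/(533 - 764) = 1/(-231) = -1/231)
1/(m(659) + 717474) = 1/(-1/231 + 717474) = 1/(165736493/231) = 231/165736493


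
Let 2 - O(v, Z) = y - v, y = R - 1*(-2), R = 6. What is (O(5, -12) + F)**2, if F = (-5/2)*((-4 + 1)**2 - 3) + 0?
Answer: 256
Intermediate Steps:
y = 8 (y = 6 - 1*(-2) = 6 + 2 = 8)
O(v, Z) = -6 + v (O(v, Z) = 2 - (8 - v) = 2 + (-8 + v) = -6 + v)
F = -15 (F = (-5*1/2)*((-3)**2 - 3) + 0 = -5*(9 - 3)/2 + 0 = -5/2*6 + 0 = -15 + 0 = -15)
(O(5, -12) + F)**2 = ((-6 + 5) - 15)**2 = (-1 - 15)**2 = (-16)**2 = 256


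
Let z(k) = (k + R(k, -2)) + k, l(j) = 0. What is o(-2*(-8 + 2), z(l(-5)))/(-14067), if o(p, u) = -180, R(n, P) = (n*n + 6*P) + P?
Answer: 20/1563 ≈ 0.012796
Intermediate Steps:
R(n, P) = n**2 + 7*P (R(n, P) = (n**2 + 6*P) + P = n**2 + 7*P)
z(k) = -14 + k**2 + 2*k (z(k) = (k + (k**2 + 7*(-2))) + k = (k + (k**2 - 14)) + k = (k + (-14 + k**2)) + k = (-14 + k + k**2) + k = -14 + k**2 + 2*k)
o(-2*(-8 + 2), z(l(-5)))/(-14067) = -180/(-14067) = -180*(-1/14067) = 20/1563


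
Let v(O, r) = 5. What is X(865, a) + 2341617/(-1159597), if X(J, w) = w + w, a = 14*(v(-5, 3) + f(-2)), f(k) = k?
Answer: 95064531/1159597 ≈ 81.981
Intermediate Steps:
a = 42 (a = 14*(5 - 2) = 14*3 = 42)
X(J, w) = 2*w
X(865, a) + 2341617/(-1159597) = 2*42 + 2341617/(-1159597) = 84 + 2341617*(-1/1159597) = 84 - 2341617/1159597 = 95064531/1159597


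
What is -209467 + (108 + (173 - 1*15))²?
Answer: -138711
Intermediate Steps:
-209467 + (108 + (173 - 1*15))² = -209467 + (108 + (173 - 15))² = -209467 + (108 + 158)² = -209467 + 266² = -209467 + 70756 = -138711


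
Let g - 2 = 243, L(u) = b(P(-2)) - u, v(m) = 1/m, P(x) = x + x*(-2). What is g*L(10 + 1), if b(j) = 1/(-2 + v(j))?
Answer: -8575/3 ≈ -2858.3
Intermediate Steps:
P(x) = -x (P(x) = x - 2*x = -x)
b(j) = 1/(-2 + 1/j)
L(u) = -2/3 - u (L(u) = -(-1*(-2))/(-1 + 2*(-1*(-2))) - u = -1*2/(-1 + 2*2) - u = -1*2/(-1 + 4) - u = -1*2/3 - u = -1*2*1/3 - u = -2/3 - u)
g = 245 (g = 2 + 243 = 245)
g*L(10 + 1) = 245*(-2/3 - (10 + 1)) = 245*(-2/3 - 1*11) = 245*(-2/3 - 11) = 245*(-35/3) = -8575/3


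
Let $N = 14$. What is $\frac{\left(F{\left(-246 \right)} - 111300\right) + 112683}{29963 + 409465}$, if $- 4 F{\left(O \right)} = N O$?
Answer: $\frac{17}{3329} \approx 0.0051066$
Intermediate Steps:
$F{\left(O \right)} = - \frac{7 O}{2}$ ($F{\left(O \right)} = - \frac{14 O}{4} = - \frac{7 O}{2}$)
$\frac{\left(F{\left(-246 \right)} - 111300\right) + 112683}{29963 + 409465} = \frac{\left(\left(- \frac{7}{2}\right) \left(-246\right) - 111300\right) + 112683}{29963 + 409465} = \frac{\left(861 - 111300\right) + 112683}{439428} = \left(-110439 + 112683\right) \frac{1}{439428} = 2244 \cdot \frac{1}{439428} = \frac{17}{3329}$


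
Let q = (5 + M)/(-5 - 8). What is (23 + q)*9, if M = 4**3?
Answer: 2070/13 ≈ 159.23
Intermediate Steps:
M = 64
q = -69/13 (q = (5 + 64)/(-5 - 8) = 69/(-13) = 69*(-1/13) = -69/13 ≈ -5.3077)
(23 + q)*9 = (23 - 69/13)*9 = (230/13)*9 = 2070/13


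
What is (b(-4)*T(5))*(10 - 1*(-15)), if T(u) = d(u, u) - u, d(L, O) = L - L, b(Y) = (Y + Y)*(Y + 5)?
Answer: 1000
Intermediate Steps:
b(Y) = 2*Y*(5 + Y) (b(Y) = (2*Y)*(5 + Y) = 2*Y*(5 + Y))
d(L, O) = 0
T(u) = -u (T(u) = 0 - u = -u)
(b(-4)*T(5))*(10 - 1*(-15)) = ((2*(-4)*(5 - 4))*(-1*5))*(10 - 1*(-15)) = ((2*(-4)*1)*(-5))*(10 + 15) = -8*(-5)*25 = 40*25 = 1000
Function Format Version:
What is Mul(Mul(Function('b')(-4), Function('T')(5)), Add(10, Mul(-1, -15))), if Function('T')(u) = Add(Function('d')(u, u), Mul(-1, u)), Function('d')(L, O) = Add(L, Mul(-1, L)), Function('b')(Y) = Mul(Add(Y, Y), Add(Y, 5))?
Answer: 1000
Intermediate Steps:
Function('b')(Y) = Mul(2, Y, Add(5, Y)) (Function('b')(Y) = Mul(Mul(2, Y), Add(5, Y)) = Mul(2, Y, Add(5, Y)))
Function('d')(L, O) = 0
Function('T')(u) = Mul(-1, u) (Function('T')(u) = Add(0, Mul(-1, u)) = Mul(-1, u))
Mul(Mul(Function('b')(-4), Function('T')(5)), Add(10, Mul(-1, -15))) = Mul(Mul(Mul(2, -4, Add(5, -4)), Mul(-1, 5)), Add(10, Mul(-1, -15))) = Mul(Mul(Mul(2, -4, 1), -5), Add(10, 15)) = Mul(Mul(-8, -5), 25) = Mul(40, 25) = 1000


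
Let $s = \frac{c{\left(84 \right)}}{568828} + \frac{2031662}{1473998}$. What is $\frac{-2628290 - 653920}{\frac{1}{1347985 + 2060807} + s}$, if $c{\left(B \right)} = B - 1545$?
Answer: $- \frac{234522618841494289408752}{98302144347301907} \approx -2.3857 \cdot 10^{6}$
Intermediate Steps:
$c{\left(B \right)} = -1545 + B$
$s = \frac{576756360529}{419225667172}$ ($s = \frac{-1545 + 84}{568828} + \frac{2031662}{1473998} = \left(-1461\right) \frac{1}{568828} + 2031662 \cdot \frac{1}{1473998} = - \frac{1461}{568828} + \frac{1015831}{736999} = \frac{576756360529}{419225667172} \approx 1.3758$)
$\frac{-2628290 - 653920}{\frac{1}{1347985 + 2060807} + s} = \frac{-2628290 - 653920}{\frac{1}{1347985 + 2060807} + \frac{576756360529}{419225667172}} = - \frac{3282210}{\frac{1}{3408792} + \frac{576756360529}{419225667172}} = - \frac{3282210}{\frac{491510721736509535}{357263275112644056}} = \left(-3282210\right) \frac{357263275112644056}{491510721736509535} = - \frac{234522618841494289408752}{98302144347301907}$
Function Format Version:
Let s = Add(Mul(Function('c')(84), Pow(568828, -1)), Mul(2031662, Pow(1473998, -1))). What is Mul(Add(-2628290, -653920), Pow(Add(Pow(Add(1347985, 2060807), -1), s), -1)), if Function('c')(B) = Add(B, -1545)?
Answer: Rational(-234522618841494289408752, 98302144347301907) ≈ -2.3857e+6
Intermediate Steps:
Function('c')(B) = Add(-1545, B)
s = Rational(576756360529, 419225667172) (s = Add(Mul(Add(-1545, 84), Pow(568828, -1)), Mul(2031662, Pow(1473998, -1))) = Add(Mul(-1461, Rational(1, 568828)), Mul(2031662, Rational(1, 1473998))) = Add(Rational(-1461, 568828), Rational(1015831, 736999)) = Rational(576756360529, 419225667172) ≈ 1.3758)
Mul(Add(-2628290, -653920), Pow(Add(Pow(Add(1347985, 2060807), -1), s), -1)) = Mul(Add(-2628290, -653920), Pow(Add(Pow(Add(1347985, 2060807), -1), Rational(576756360529, 419225667172)), -1)) = Mul(-3282210, Pow(Add(Pow(3408792, -1), Rational(576756360529, 419225667172)), -1)) = Mul(-3282210, Pow(Add(Rational(1, 3408792), Rational(576756360529, 419225667172)), -1)) = Mul(-3282210, Pow(Rational(491510721736509535, 357263275112644056), -1)) = Mul(-3282210, Rational(357263275112644056, 491510721736509535)) = Rational(-234522618841494289408752, 98302144347301907)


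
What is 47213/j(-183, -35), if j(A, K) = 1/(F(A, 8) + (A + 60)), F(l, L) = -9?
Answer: -6232116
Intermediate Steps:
j(A, K) = 1/(51 + A) (j(A, K) = 1/(-9 + (A + 60)) = 1/(-9 + (60 + A)) = 1/(51 + A))
47213/j(-183, -35) = 47213/(1/(51 - 183)) = 47213/(1/(-132)) = 47213/(-1/132) = 47213*(-132) = -6232116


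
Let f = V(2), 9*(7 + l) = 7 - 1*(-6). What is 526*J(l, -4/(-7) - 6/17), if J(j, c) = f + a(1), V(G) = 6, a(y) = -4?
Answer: 1052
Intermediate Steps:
l = -50/9 (l = -7 + (7 - 1*(-6))/9 = -7 + (7 + 6)/9 = -7 + (⅑)*13 = -7 + 13/9 = -50/9 ≈ -5.5556)
f = 6
J(j, c) = 2 (J(j, c) = 6 - 4 = 2)
526*J(l, -4/(-7) - 6/17) = 526*2 = 1052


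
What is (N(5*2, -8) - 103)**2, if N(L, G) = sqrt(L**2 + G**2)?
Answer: 10773 - 412*sqrt(41) ≈ 8134.9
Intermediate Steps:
N(L, G) = sqrt(G**2 + L**2)
(N(5*2, -8) - 103)**2 = (sqrt((-8)**2 + (5*2)**2) - 103)**2 = (sqrt(64 + 10**2) - 103)**2 = (sqrt(64 + 100) - 103)**2 = (sqrt(164) - 103)**2 = (2*sqrt(41) - 103)**2 = (-103 + 2*sqrt(41))**2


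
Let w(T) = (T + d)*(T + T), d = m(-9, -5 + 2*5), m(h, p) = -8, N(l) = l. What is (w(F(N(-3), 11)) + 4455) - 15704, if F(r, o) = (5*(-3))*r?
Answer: -7919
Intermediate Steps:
d = -8
F(r, o) = -15*r
w(T) = 2*T*(-8 + T) (w(T) = (T - 8)*(T + T) = (-8 + T)*(2*T) = 2*T*(-8 + T))
(w(F(N(-3), 11)) + 4455) - 15704 = (2*(-15*(-3))*(-8 - 15*(-3)) + 4455) - 15704 = (2*45*(-8 + 45) + 4455) - 15704 = (2*45*37 + 4455) - 15704 = (3330 + 4455) - 15704 = 7785 - 15704 = -7919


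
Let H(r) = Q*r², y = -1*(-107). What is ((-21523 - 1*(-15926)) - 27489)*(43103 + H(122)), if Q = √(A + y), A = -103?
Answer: -2411009906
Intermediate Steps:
y = 107
Q = 2 (Q = √(-103 + 107) = √4 = 2)
H(r) = 2*r²
((-21523 - 1*(-15926)) - 27489)*(43103 + H(122)) = ((-21523 - 1*(-15926)) - 27489)*(43103 + 2*122²) = ((-21523 + 15926) - 27489)*(43103 + 2*14884) = (-5597 - 27489)*(43103 + 29768) = -33086*72871 = -2411009906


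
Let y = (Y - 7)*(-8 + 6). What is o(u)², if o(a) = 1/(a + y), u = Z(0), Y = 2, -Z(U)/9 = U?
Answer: 1/100 ≈ 0.010000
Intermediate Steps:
Z(U) = -9*U
u = 0 (u = -9*0 = 0)
y = 10 (y = (2 - 7)*(-8 + 6) = -5*(-2) = 10)
o(a) = 1/(10 + a) (o(a) = 1/(a + 10) = 1/(10 + a))
o(u)² = (1/(10 + 0))² = (1/10)² = (⅒)² = 1/100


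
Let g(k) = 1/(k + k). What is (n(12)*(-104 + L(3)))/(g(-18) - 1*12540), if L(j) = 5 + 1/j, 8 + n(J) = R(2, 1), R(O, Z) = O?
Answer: -21312/451441 ≈ -0.047209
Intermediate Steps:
n(J) = -6 (n(J) = -8 + 2 = -6)
g(k) = 1/(2*k)
(n(12)*(-104 + L(3)))/(g(-18) - 1*12540) = (-6*(-104 + (5 + 1/3)))/((½)/(-18) - 1*12540) = (-6*(-104 + (5 + ⅓)))/((½)*(-1/18) - 12540) = (-6*(-104 + 16/3))/(-1/36 - 12540) = (-6*(-296/3))/(-451441/36) = 592*(-36/451441) = -21312/451441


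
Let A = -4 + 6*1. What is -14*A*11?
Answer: -308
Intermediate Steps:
A = 2 (A = -4 + 6 = 2)
-14*A*11 = -14*2*11 = -28*11 = -308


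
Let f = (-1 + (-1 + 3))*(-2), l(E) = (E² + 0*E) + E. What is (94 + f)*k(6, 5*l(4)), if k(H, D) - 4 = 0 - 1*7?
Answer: -276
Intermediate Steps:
l(E) = E + E² (l(E) = (E² + 0) + E = E² + E = E + E²)
k(H, D) = -3 (k(H, D) = 4 + (0 - 1*7) = 4 + (0 - 7) = 4 - 7 = -3)
f = -2 (f = (-1 + 2)*(-2) = 1*(-2) = -2)
(94 + f)*k(6, 5*l(4)) = (94 - 2)*(-3) = 92*(-3) = -276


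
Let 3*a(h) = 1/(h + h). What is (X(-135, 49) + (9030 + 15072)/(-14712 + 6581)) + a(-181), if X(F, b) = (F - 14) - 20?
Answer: -1518497857/8830266 ≈ -171.97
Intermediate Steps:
X(F, b) = -34 + F (X(F, b) = (-14 + F) - 20 = -34 + F)
a(h) = 1/(6*h) (a(h) = 1/(3*(h + h)) = 1/(3*((2*h))) = (1/(2*h))/3 = 1/(6*h))
(X(-135, 49) + (9030 + 15072)/(-14712 + 6581)) + a(-181) = ((-34 - 135) + (9030 + 15072)/(-14712 + 6581)) + (1/6)/(-181) = (-169 + 24102/(-8131)) + (1/6)*(-1/181) = (-169 + 24102*(-1/8131)) - 1/1086 = (-169 - 24102/8131) - 1/1086 = -1398241/8131 - 1/1086 = -1518497857/8830266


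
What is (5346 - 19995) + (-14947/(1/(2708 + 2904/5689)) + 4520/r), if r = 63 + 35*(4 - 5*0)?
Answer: -46770649776959/1154867 ≈ -4.0499e+7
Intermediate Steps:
r = 203 (r = 63 + 35*(4 + 0) = 63 + 35*4 = 63 + 140 = 203)
(5346 - 19995) + (-14947/(1/(2708 + 2904/5689)) + 4520/r) = (5346 - 19995) + (-14947/(1/(2708 + 2904/5689)) + 4520/203) = -14649 + (-14947/(1/(2708 + 2904*(1/5689))) + 4520*(1/203)) = -14649 + (-14947/(1/(2708 + 2904/5689)) + 4520/203) = -14649 + (-14947/(1/(15408716/5689)) + 4520/203) = -14649 + (-14947/5689/15408716 + 4520/203) = -14649 + (-14947*15408716/5689 + 4520/203) = -14649 + (-230314078052/5689 + 4520/203) = -14649 - 46753732130276/1154867 = -46770649776959/1154867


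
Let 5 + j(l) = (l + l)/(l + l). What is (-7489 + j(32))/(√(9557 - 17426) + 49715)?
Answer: -6106795/40517854 + 7493*I*√7869/2471589094 ≈ -0.15072 + 0.00026893*I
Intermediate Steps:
j(l) = -4 (j(l) = -5 + (l + l)/(l + l) = -5 + (2*l)/((2*l)) = -5 + (2*l)*(1/(2*l)) = -5 + 1 = -4)
(-7489 + j(32))/(√(9557 - 17426) + 49715) = (-7489 - 4)/(√(9557 - 17426) + 49715) = -7493/(√(-7869) + 49715) = -7493/(I*√7869 + 49715) = -7493/(49715 + I*√7869)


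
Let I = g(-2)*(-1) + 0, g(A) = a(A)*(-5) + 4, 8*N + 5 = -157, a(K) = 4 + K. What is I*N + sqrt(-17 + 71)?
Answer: -243/2 + 3*sqrt(6) ≈ -114.15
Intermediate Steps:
N = -81/4 (N = -5/8 + (1/8)*(-157) = -5/8 - 157/8 = -81/4 ≈ -20.250)
g(A) = -16 - 5*A (g(A) = (4 + A)*(-5) + 4 = (-20 - 5*A) + 4 = -16 - 5*A)
I = 6 (I = (-16 - 5*(-2))*(-1) + 0 = (-16 + 10)*(-1) + 0 = -6*(-1) + 0 = 6 + 0 = 6)
I*N + sqrt(-17 + 71) = 6*(-81/4) + sqrt(-17 + 71) = -243/2 + sqrt(54) = -243/2 + 3*sqrt(6)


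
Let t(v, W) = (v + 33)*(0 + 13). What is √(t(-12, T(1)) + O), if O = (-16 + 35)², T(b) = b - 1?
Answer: √634 ≈ 25.179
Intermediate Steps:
T(b) = -1 + b
O = 361 (O = 19² = 361)
t(v, W) = 429 + 13*v (t(v, W) = (33 + v)*13 = 429 + 13*v)
√(t(-12, T(1)) + O) = √((429 + 13*(-12)) + 361) = √((429 - 156) + 361) = √(273 + 361) = √634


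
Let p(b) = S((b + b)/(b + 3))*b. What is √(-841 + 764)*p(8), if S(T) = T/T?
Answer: 8*I*√77 ≈ 70.2*I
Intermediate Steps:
S(T) = 1
p(b) = b (p(b) = 1*b = b)
√(-841 + 764)*p(8) = √(-841 + 764)*8 = √(-77)*8 = (I*√77)*8 = 8*I*√77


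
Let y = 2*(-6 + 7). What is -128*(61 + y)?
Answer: -8064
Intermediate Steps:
y = 2 (y = 2*1 = 2)
-128*(61 + y) = -128*(61 + 2) = -128*63 = -8064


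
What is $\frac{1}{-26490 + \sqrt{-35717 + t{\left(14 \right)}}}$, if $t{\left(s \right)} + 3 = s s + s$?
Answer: $- \frac{2649}{70175561} - \frac{i \sqrt{35510}}{701755610} \approx -3.7748 \cdot 10^{-5} - 2.6853 \cdot 10^{-7} i$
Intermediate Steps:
$t{\left(s \right)} = -3 + s + s^{2}$ ($t{\left(s \right)} = -3 + \left(s s + s\right) = -3 + \left(s^{2} + s\right) = -3 + \left(s + s^{2}\right) = -3 + s + s^{2}$)
$\frac{1}{-26490 + \sqrt{-35717 + t{\left(14 \right)}}} = \frac{1}{-26490 + \sqrt{-35717 + \left(-3 + 14 + 14^{2}\right)}} = \frac{1}{-26490 + \sqrt{-35717 + \left(-3 + 14 + 196\right)}} = \frac{1}{-26490 + \sqrt{-35717 + 207}} = \frac{1}{-26490 + \sqrt{-35510}} = \frac{1}{-26490 + i \sqrt{35510}}$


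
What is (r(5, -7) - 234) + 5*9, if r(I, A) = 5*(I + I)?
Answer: -139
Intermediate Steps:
r(I, A) = 10*I (r(I, A) = 5*(2*I) = 10*I)
(r(5, -7) - 234) + 5*9 = (10*5 - 234) + 5*9 = (50 - 234) + 45 = -184 + 45 = -139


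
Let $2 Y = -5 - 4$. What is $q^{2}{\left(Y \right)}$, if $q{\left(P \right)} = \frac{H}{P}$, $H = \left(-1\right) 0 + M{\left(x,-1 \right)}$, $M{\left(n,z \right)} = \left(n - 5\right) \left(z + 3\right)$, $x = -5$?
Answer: $\frac{1600}{81} \approx 19.753$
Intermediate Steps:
$Y = - \frac{9}{2}$ ($Y = \frac{-5 - 4}{2} = \frac{1}{2} \left(-9\right) = - \frac{9}{2} \approx -4.5$)
$M{\left(n,z \right)} = \left(-5 + n\right) \left(3 + z\right)$
$H = -20$ ($H = \left(-1\right) 0 - 20 = 0 + \left(-15 + 5 - 15 + 5\right) = 0 - 20 = -20$)
$q{\left(P \right)} = - \frac{20}{P}$
$q^{2}{\left(Y \right)} = \left(- \frac{20}{- \frac{9}{2}}\right)^{2} = \left(\left(-20\right) \left(- \frac{2}{9}\right)\right)^{2} = \left(\frac{40}{9}\right)^{2} = \frac{1600}{81}$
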